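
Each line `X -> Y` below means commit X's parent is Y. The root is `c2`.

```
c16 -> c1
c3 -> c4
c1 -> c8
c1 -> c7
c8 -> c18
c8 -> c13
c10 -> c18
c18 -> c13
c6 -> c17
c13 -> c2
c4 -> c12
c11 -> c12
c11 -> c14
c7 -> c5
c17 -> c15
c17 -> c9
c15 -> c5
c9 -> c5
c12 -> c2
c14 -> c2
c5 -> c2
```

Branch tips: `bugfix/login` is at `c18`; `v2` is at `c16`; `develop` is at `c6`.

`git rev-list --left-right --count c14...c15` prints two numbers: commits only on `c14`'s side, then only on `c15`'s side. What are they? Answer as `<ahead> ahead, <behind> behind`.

1 ahead, 2 behind

Reachable from c14: {c14, c2}.
Reachable from c15: {c15, c2, c5}.
Only in c14's history (ahead): {c14} — 1.
Only in c15's history (behind): {c15, c5} — 2.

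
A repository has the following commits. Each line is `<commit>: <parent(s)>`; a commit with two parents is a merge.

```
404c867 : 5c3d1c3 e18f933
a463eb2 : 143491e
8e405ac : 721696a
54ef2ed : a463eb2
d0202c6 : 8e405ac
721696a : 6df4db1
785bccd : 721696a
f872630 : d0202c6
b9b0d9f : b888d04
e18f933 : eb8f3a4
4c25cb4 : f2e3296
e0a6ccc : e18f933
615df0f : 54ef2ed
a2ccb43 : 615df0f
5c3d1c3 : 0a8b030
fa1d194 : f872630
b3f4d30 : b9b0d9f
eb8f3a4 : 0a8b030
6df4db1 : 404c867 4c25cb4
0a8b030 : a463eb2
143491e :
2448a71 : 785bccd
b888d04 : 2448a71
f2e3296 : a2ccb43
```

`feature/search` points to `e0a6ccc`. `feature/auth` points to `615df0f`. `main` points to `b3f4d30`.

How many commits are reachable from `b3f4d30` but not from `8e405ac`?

Reachable from b3f4d30: {0a8b030, 143491e, 2448a71, 404c867, 4c25cb4, 54ef2ed, 5c3d1c3, 615df0f, 6df4db1, 721696a, 785bccd, a2ccb43, a463eb2, b3f4d30, b888d04, b9b0d9f, e18f933, eb8f3a4, f2e3296}.
Reachable from 8e405ac: {0a8b030, 143491e, 404c867, 4c25cb4, 54ef2ed, 5c3d1c3, 615df0f, 6df4db1, 721696a, 8e405ac, a2ccb43, a463eb2, e18f933, eb8f3a4, f2e3296}.
In b3f4d30's history but not 8e405ac's: {2448a71, 785bccd, b3f4d30, b888d04, b9b0d9f} — 5 commits.

5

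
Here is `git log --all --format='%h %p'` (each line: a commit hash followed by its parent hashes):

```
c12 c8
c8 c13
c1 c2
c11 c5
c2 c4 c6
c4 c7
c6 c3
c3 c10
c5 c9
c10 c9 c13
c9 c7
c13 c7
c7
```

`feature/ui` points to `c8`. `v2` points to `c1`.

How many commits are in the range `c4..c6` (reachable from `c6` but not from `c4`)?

Reachable from c6: {c10, c13, c3, c6, c7, c9}.
Reachable from c4: {c4, c7}.
In c6's history but not c4's: {c10, c13, c3, c6, c9} — 5 commits.

5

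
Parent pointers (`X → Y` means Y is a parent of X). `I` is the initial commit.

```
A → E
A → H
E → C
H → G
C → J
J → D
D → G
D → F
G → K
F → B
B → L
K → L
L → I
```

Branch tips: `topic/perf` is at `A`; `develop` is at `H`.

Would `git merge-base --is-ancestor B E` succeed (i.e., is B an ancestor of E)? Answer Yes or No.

Yes

Ancestors of E (commits reachable by following parents): {B, C, D, E, F, G, I, J, K, L}.
B is in that set, so it is an ancestor of E.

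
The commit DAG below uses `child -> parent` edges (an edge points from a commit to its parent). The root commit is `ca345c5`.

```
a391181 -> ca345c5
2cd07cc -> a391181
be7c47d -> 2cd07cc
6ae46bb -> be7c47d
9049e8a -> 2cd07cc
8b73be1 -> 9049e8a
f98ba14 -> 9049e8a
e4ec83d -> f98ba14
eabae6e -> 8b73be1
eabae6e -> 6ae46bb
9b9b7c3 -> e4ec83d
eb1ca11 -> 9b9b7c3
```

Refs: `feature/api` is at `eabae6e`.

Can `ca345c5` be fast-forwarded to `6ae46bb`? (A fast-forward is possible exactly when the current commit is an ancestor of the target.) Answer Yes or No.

Yes

A fast-forward from ca345c5 to 6ae46bb is possible iff ca345c5 is an ancestor of 6ae46bb.
Ancestors of 6ae46bb: {2cd07cc, 6ae46bb, a391181, be7c47d, ca345c5}.
ca345c5 is among them, so fast-forward is possible.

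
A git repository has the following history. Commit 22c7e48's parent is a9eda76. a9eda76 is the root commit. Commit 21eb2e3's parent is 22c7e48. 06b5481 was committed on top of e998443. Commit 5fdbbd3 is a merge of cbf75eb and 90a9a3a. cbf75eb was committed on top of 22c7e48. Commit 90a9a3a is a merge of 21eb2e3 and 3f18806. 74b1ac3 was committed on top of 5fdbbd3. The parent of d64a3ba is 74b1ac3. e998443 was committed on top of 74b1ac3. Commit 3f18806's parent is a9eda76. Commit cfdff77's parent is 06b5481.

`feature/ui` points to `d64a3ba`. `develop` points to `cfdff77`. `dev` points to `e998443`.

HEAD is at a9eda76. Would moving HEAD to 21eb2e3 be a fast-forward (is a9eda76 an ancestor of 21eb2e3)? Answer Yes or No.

A fast-forward from a9eda76 to 21eb2e3 is possible iff a9eda76 is an ancestor of 21eb2e3.
Ancestors of 21eb2e3: {21eb2e3, 22c7e48, a9eda76}.
a9eda76 is among them, so fast-forward is possible.

Yes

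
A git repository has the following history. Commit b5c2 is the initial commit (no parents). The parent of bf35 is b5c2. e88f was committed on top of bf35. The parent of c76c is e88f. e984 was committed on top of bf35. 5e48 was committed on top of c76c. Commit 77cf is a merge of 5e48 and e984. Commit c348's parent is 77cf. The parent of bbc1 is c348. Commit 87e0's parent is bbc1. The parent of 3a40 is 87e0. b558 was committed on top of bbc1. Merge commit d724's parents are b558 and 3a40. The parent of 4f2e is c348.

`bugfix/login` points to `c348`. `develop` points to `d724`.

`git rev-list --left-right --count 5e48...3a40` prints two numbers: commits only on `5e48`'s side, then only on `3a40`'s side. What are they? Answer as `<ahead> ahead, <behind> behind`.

Reachable from 5e48: {5e48, b5c2, bf35, c76c, e88f}.
Reachable from 3a40: {3a40, 5e48, 77cf, 87e0, b5c2, bbc1, bf35, c348, c76c, e88f, e984}.
Only in 5e48's history (ahead): {} — 0.
Only in 3a40's history (behind): {3a40, 77cf, 87e0, bbc1, c348, e984} — 6.

0 ahead, 6 behind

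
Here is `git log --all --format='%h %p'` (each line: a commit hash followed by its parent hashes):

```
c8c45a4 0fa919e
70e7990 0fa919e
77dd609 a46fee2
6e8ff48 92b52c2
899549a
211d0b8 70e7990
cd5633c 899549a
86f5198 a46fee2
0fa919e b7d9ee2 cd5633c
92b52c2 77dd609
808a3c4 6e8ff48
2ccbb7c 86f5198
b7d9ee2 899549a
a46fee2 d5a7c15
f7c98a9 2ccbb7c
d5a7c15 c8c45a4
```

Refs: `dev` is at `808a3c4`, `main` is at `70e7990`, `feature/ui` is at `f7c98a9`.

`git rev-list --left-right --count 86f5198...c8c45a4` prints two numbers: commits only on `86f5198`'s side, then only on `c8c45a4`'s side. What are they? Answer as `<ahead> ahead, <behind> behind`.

3 ahead, 0 behind

Reachable from 86f5198: {0fa919e, 86f5198, 899549a, a46fee2, b7d9ee2, c8c45a4, cd5633c, d5a7c15}.
Reachable from c8c45a4: {0fa919e, 899549a, b7d9ee2, c8c45a4, cd5633c}.
Only in 86f5198's history (ahead): {86f5198, a46fee2, d5a7c15} — 3.
Only in c8c45a4's history (behind): {} — 0.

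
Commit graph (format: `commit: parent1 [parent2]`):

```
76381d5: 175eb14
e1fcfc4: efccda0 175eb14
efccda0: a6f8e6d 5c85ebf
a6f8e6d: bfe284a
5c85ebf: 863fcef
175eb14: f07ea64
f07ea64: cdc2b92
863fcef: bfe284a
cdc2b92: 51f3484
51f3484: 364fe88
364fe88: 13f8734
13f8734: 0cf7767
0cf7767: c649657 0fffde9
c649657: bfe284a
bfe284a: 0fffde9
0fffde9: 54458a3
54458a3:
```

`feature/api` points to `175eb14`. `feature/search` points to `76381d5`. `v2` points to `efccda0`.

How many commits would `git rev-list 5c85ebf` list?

Walking parent pointers from 5c85ebf: reachable set = {0fffde9, 54458a3, 5c85ebf, 863fcef, bfe284a}.
That is 5 commits.

5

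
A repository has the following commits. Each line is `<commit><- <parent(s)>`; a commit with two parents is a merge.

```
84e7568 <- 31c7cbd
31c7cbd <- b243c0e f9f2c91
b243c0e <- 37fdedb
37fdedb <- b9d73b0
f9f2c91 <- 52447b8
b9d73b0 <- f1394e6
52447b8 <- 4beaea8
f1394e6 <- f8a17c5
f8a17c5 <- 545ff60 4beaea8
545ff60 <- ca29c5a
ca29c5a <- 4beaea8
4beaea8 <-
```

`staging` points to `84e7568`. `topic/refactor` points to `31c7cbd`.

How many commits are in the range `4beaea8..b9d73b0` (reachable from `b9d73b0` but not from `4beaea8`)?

5

Reachable from b9d73b0: {4beaea8, 545ff60, b9d73b0, ca29c5a, f1394e6, f8a17c5}.
Reachable from 4beaea8: {4beaea8}.
In b9d73b0's history but not 4beaea8's: {545ff60, b9d73b0, ca29c5a, f1394e6, f8a17c5} — 5 commits.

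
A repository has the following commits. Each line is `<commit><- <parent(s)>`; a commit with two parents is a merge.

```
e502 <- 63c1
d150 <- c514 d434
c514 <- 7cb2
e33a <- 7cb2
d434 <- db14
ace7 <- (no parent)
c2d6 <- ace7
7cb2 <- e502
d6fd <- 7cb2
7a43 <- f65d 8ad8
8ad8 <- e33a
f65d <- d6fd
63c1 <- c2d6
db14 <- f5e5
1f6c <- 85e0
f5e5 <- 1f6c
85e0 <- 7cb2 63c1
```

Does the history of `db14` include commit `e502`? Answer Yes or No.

Ancestors of db14 (commits reachable by following parents): {1f6c, 63c1, 7cb2, 85e0, ace7, c2d6, db14, e502, f5e5}.
e502 is in that set, so it is an ancestor of db14.

Yes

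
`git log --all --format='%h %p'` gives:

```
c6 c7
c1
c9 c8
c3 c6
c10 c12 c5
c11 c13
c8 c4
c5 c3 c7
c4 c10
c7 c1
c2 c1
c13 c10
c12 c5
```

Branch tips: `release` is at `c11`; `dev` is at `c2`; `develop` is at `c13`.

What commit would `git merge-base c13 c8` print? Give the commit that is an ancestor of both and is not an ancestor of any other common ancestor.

Ancestors of c13: {c1, c10, c12, c13, c3, c5, c6, c7}.
Ancestors of c8: {c1, c10, c12, c3, c4, c5, c6, c7, c8}.
Common ancestors: {c1, c10, c12, c3, c5, c6, c7}.
Among these, c10 is not an ancestor of any other common ancestor — it is the merge base.

c10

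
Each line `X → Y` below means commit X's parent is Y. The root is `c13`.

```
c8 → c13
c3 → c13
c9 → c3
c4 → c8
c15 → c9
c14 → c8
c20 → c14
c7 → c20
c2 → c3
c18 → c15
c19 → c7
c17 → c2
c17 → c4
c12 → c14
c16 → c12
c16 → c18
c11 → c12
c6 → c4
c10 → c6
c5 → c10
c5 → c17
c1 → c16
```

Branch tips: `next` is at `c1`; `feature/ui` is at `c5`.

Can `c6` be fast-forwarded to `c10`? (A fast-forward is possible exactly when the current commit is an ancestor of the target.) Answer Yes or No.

Yes

A fast-forward from c6 to c10 is possible iff c6 is an ancestor of c10.
Ancestors of c10: {c10, c13, c4, c6, c8}.
c6 is among them, so fast-forward is possible.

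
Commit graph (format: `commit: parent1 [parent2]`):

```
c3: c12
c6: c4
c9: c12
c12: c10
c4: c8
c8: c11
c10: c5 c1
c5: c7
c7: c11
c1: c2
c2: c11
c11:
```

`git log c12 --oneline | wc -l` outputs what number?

Walking parent pointers from c12: reachable set = {c1, c10, c11, c12, c2, c5, c7}.
That is 7 commits.

7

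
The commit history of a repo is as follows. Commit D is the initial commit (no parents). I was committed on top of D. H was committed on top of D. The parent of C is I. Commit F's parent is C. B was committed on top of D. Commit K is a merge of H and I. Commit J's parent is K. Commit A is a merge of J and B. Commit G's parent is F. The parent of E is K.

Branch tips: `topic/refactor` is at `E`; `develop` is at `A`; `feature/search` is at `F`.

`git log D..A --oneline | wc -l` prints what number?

6

Reachable from A: {A, B, D, H, I, J, K}.
Reachable from D: {D}.
In A's history but not D's: {A, B, H, I, J, K} — 6 commits.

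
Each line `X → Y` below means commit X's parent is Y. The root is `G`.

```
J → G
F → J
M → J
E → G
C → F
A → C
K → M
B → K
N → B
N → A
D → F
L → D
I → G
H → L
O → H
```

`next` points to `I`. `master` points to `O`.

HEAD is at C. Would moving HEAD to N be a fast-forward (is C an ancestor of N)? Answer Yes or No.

A fast-forward from C to N is possible iff C is an ancestor of N.
Ancestors of N: {A, B, C, F, G, J, K, M, N}.
C is among them, so fast-forward is possible.

Yes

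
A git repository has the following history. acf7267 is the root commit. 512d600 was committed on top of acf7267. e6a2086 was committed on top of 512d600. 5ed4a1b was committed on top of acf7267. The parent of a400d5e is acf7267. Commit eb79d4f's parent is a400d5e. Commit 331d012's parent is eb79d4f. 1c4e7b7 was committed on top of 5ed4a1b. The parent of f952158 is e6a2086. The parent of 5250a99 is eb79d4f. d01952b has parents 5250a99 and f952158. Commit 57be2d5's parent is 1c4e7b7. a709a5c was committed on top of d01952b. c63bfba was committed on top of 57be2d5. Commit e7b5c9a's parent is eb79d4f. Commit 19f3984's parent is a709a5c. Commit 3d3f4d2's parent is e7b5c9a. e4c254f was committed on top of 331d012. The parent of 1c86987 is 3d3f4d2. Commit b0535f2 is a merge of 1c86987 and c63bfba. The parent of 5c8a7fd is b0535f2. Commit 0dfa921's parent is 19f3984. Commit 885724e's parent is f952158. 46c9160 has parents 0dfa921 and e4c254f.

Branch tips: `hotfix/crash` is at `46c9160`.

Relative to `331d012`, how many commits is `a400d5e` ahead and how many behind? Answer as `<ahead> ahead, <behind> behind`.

0 ahead, 2 behind

Reachable from a400d5e: {a400d5e, acf7267}.
Reachable from 331d012: {331d012, a400d5e, acf7267, eb79d4f}.
Only in a400d5e's history (ahead): {} — 0.
Only in 331d012's history (behind): {331d012, eb79d4f} — 2.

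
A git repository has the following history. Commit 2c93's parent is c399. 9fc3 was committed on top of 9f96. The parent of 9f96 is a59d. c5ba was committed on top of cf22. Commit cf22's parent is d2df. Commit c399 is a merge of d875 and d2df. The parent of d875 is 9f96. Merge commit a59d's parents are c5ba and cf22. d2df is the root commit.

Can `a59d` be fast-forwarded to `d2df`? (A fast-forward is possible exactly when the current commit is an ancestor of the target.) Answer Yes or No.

A fast-forward from a59d to d2df is possible iff a59d is an ancestor of d2df.
Ancestors of d2df: {d2df}.
a59d is not among them, so fast-forward is not possible.

No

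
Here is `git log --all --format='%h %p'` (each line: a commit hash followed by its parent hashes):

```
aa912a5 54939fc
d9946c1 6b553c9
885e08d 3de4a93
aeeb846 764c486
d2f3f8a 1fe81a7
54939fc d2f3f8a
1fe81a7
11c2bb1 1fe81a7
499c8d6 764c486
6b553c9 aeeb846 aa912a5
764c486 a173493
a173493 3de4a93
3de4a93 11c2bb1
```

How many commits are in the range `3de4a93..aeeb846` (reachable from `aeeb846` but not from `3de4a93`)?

3

Reachable from aeeb846: {11c2bb1, 1fe81a7, 3de4a93, 764c486, a173493, aeeb846}.
Reachable from 3de4a93: {11c2bb1, 1fe81a7, 3de4a93}.
In aeeb846's history but not 3de4a93's: {764c486, a173493, aeeb846} — 3 commits.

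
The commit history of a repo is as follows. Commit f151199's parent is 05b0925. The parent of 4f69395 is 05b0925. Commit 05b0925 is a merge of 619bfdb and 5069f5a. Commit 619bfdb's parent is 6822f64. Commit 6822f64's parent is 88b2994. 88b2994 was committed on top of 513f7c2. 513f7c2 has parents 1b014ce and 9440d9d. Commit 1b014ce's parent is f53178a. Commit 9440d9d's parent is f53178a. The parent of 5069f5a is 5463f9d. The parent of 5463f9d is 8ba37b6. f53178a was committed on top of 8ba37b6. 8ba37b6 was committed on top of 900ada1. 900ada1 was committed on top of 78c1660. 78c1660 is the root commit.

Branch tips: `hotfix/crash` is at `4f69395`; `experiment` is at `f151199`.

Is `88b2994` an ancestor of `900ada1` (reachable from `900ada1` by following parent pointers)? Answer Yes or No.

No

Ancestors of 900ada1: {78c1660, 900ada1}.
88b2994 is not in that set, so it is not an ancestor of 900ada1.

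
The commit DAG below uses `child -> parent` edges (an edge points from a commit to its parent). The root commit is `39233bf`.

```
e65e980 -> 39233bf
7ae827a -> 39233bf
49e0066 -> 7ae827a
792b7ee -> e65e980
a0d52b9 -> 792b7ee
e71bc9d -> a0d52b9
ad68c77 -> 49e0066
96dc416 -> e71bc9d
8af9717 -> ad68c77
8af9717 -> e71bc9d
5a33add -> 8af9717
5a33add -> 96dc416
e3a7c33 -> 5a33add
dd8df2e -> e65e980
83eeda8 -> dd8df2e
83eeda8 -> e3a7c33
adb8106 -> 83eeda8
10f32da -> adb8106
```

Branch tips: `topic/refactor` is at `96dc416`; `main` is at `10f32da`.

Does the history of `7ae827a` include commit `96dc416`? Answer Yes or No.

No

Ancestors of 7ae827a: {39233bf, 7ae827a}.
96dc416 is not in that set, so it is not an ancestor of 7ae827a.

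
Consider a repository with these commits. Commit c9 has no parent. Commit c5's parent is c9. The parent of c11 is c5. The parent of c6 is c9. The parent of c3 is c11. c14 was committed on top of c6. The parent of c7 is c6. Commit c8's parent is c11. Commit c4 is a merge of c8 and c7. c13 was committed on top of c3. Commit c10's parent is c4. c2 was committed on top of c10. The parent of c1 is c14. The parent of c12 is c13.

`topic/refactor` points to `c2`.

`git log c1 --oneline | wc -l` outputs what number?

4

Walking parent pointers from c1: reachable set = {c1, c14, c6, c9}.
That is 4 commits.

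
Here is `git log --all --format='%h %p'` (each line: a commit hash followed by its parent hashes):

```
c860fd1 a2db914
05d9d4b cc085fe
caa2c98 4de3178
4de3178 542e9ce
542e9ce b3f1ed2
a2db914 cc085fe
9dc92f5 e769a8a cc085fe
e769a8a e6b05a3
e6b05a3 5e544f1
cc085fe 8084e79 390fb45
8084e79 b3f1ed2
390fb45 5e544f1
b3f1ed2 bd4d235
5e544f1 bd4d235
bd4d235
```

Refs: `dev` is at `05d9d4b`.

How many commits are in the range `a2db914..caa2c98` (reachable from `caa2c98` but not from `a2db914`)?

Reachable from caa2c98: {4de3178, 542e9ce, b3f1ed2, bd4d235, caa2c98}.
Reachable from a2db914: {390fb45, 5e544f1, 8084e79, a2db914, b3f1ed2, bd4d235, cc085fe}.
In caa2c98's history but not a2db914's: {4de3178, 542e9ce, caa2c98} — 3 commits.

3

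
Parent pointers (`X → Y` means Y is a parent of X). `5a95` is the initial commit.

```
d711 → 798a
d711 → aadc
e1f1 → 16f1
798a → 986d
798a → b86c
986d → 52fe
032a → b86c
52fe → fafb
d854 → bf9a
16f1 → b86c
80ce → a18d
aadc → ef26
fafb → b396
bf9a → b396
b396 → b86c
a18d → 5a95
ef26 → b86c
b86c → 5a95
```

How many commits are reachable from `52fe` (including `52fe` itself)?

Walking parent pointers from 52fe: reachable set = {52fe, 5a95, b396, b86c, fafb}.
That is 5 commits.

5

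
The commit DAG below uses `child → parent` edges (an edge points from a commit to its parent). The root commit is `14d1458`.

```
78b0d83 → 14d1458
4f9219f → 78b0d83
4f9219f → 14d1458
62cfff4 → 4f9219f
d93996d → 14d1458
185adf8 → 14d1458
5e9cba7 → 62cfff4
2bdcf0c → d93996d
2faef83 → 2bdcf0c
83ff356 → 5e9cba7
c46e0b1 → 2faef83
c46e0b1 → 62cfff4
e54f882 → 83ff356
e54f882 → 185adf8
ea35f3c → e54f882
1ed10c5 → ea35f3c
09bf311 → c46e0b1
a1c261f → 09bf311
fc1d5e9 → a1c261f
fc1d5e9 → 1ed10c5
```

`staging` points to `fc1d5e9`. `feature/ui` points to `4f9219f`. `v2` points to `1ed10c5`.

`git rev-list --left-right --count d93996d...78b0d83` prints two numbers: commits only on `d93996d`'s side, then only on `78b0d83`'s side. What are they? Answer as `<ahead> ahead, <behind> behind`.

Reachable from d93996d: {14d1458, d93996d}.
Reachable from 78b0d83: {14d1458, 78b0d83}.
Only in d93996d's history (ahead): {d93996d} — 1.
Only in 78b0d83's history (behind): {78b0d83} — 1.

1 ahead, 1 behind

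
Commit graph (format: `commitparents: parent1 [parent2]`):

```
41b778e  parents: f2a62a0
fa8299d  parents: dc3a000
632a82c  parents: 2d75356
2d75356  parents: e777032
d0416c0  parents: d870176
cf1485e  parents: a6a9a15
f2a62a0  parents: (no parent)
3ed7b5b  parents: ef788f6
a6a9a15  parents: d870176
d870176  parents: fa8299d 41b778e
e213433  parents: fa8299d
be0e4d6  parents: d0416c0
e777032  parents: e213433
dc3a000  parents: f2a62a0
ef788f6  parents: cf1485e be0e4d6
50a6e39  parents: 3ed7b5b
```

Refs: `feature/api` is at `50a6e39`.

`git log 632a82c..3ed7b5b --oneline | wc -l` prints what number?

Reachable from 3ed7b5b: {3ed7b5b, 41b778e, a6a9a15, be0e4d6, cf1485e, d0416c0, d870176, dc3a000, ef788f6, f2a62a0, fa8299d}.
Reachable from 632a82c: {2d75356, 632a82c, dc3a000, e213433, e777032, f2a62a0, fa8299d}.
In 3ed7b5b's history but not 632a82c's: {3ed7b5b, 41b778e, a6a9a15, be0e4d6, cf1485e, d0416c0, d870176, ef788f6} — 8 commits.

8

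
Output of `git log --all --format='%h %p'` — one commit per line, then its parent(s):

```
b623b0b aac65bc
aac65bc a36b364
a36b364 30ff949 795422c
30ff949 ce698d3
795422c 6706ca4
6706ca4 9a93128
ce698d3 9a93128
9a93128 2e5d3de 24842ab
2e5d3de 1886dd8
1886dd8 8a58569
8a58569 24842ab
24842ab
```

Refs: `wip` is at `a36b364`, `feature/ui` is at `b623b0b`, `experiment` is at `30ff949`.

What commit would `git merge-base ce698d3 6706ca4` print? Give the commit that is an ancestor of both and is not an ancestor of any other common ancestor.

Ancestors of ce698d3: {1886dd8, 24842ab, 2e5d3de, 8a58569, 9a93128, ce698d3}.
Ancestors of 6706ca4: {1886dd8, 24842ab, 2e5d3de, 6706ca4, 8a58569, 9a93128}.
Common ancestors: {1886dd8, 24842ab, 2e5d3de, 8a58569, 9a93128}.
Among these, 9a93128 is not an ancestor of any other common ancestor — it is the merge base.

9a93128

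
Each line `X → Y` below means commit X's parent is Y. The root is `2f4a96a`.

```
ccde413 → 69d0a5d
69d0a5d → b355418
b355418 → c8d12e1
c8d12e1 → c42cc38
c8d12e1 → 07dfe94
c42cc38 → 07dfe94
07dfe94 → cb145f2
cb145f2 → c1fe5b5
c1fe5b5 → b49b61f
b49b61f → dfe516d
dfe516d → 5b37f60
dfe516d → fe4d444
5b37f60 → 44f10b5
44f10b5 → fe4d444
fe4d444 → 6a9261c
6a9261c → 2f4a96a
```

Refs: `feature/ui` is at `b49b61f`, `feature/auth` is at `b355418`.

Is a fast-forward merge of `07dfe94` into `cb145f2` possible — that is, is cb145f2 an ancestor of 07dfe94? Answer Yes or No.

A fast-forward from cb145f2 to 07dfe94 is possible iff cb145f2 is an ancestor of 07dfe94.
Ancestors of 07dfe94: {07dfe94, 2f4a96a, 44f10b5, 5b37f60, 6a9261c, b49b61f, c1fe5b5, cb145f2, dfe516d, fe4d444}.
cb145f2 is among them, so fast-forward is possible.

Yes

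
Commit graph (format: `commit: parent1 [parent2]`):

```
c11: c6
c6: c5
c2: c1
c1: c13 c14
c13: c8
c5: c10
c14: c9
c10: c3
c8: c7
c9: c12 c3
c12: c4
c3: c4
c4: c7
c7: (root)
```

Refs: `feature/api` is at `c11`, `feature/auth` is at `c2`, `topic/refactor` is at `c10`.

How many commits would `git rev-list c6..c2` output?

Reachable from c2: {c1, c12, c13, c14, c2, c3, c4, c7, c8, c9}.
Reachable from c6: {c10, c3, c4, c5, c6, c7}.
In c2's history but not c6's: {c1, c12, c13, c14, c2, c8, c9} — 7 commits.

7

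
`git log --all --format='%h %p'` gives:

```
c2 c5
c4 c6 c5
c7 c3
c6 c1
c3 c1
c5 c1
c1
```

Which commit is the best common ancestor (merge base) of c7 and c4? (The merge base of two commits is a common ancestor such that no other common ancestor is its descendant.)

c1

Ancestors of c7: {c1, c3, c7}.
Ancestors of c4: {c1, c4, c5, c6}.
Common ancestors: {c1}.
The only common ancestor is c1, so it is the merge base.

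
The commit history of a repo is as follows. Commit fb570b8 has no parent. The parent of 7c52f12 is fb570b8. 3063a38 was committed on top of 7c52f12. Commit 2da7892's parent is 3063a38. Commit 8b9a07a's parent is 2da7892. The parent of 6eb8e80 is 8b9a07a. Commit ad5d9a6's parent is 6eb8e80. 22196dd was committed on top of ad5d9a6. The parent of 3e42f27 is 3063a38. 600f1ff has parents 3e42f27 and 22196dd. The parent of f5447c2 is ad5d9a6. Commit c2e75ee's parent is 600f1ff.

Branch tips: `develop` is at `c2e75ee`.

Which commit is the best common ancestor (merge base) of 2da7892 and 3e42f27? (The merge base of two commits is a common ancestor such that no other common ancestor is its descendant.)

3063a38

Ancestors of 2da7892: {2da7892, 3063a38, 7c52f12, fb570b8}.
Ancestors of 3e42f27: {3063a38, 3e42f27, 7c52f12, fb570b8}.
Common ancestors: {3063a38, 7c52f12, fb570b8}.
Among these, 3063a38 is not an ancestor of any other common ancestor — it is the merge base.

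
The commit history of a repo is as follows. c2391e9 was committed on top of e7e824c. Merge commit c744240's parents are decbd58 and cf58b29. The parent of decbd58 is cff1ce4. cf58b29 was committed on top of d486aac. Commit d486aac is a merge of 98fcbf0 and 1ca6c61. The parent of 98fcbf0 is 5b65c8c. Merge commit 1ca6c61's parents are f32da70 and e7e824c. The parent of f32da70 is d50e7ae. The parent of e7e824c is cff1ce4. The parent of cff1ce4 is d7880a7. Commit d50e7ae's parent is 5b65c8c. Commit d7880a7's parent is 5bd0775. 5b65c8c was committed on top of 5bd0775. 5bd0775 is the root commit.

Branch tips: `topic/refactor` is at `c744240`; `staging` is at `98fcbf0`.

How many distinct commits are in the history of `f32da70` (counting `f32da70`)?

Walking parent pointers from f32da70: reachable set = {5b65c8c, 5bd0775, d50e7ae, f32da70}.
That is 4 commits.

4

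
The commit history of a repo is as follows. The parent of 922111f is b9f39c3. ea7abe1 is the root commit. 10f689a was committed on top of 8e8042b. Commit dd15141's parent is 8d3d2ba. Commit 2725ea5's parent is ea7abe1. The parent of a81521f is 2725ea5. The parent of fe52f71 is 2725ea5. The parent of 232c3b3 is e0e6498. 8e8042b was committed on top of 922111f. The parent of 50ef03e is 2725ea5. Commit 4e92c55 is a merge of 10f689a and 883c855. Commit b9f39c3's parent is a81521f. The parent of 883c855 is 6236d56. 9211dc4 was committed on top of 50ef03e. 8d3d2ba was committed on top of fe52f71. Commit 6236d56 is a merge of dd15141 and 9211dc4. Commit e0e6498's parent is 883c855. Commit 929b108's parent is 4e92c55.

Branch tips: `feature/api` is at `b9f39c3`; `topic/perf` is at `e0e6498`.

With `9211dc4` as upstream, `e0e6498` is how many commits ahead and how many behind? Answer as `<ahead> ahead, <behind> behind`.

6 ahead, 0 behind

Reachable from e0e6498: {2725ea5, 50ef03e, 6236d56, 883c855, 8d3d2ba, 9211dc4, dd15141, e0e6498, ea7abe1, fe52f71}.
Reachable from 9211dc4: {2725ea5, 50ef03e, 9211dc4, ea7abe1}.
Only in e0e6498's history (ahead): {6236d56, 883c855, 8d3d2ba, dd15141, e0e6498, fe52f71} — 6.
Only in 9211dc4's history (behind): {} — 0.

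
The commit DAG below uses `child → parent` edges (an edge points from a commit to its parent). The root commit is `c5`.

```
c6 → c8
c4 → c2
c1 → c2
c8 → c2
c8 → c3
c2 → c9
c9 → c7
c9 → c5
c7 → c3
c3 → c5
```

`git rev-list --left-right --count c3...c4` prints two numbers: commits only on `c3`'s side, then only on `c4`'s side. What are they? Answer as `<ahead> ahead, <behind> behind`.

Reachable from c3: {c3, c5}.
Reachable from c4: {c2, c3, c4, c5, c7, c9}.
Only in c3's history (ahead): {} — 0.
Only in c4's history (behind): {c2, c4, c7, c9} — 4.

0 ahead, 4 behind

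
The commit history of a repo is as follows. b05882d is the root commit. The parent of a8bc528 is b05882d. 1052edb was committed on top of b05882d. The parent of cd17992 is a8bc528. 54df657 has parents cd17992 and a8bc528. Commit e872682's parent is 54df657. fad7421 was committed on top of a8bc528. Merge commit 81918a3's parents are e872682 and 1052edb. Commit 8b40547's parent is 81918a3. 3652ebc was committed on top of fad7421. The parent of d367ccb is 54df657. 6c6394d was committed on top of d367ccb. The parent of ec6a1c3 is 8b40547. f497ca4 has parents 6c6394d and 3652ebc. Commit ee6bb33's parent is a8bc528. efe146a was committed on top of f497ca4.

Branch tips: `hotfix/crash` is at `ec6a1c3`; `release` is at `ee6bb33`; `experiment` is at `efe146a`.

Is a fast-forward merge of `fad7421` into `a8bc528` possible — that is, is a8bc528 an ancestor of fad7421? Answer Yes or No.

Yes

A fast-forward from a8bc528 to fad7421 is possible iff a8bc528 is an ancestor of fad7421.
Ancestors of fad7421: {a8bc528, b05882d, fad7421}.
a8bc528 is among them, so fast-forward is possible.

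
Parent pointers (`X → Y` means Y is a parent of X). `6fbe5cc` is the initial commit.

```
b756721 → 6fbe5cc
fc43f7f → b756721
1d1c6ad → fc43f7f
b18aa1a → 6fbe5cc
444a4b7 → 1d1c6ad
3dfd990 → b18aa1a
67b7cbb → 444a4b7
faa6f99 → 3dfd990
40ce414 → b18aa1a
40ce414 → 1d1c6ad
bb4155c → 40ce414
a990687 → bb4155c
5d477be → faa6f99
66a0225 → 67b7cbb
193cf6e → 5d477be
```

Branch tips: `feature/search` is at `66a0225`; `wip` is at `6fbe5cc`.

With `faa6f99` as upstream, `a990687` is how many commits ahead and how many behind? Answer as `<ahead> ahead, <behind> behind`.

6 ahead, 2 behind

Reachable from a990687: {1d1c6ad, 40ce414, 6fbe5cc, a990687, b18aa1a, b756721, bb4155c, fc43f7f}.
Reachable from faa6f99: {3dfd990, 6fbe5cc, b18aa1a, faa6f99}.
Only in a990687's history (ahead): {1d1c6ad, 40ce414, a990687, b756721, bb4155c, fc43f7f} — 6.
Only in faa6f99's history (behind): {3dfd990, faa6f99} — 2.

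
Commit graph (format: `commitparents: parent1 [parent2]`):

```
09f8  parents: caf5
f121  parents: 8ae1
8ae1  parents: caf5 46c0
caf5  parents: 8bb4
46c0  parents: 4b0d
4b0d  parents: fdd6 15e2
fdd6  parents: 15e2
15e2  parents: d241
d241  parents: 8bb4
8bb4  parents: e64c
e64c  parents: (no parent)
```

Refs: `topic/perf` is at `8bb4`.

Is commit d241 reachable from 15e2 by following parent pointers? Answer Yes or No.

Ancestors of 15e2 (commits reachable by following parents): {15e2, 8bb4, d241, e64c}.
d241 is in that set, so it is an ancestor of 15e2.

Yes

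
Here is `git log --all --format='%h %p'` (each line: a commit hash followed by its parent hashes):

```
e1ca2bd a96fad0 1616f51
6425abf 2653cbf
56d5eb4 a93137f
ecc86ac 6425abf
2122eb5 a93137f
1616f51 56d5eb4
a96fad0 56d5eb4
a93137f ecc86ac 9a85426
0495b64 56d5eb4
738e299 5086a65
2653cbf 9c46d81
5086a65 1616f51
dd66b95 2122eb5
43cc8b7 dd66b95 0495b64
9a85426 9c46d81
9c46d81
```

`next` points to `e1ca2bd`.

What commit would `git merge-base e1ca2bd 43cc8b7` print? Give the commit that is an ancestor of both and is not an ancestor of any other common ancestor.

Ancestors of e1ca2bd: {1616f51, 2653cbf, 56d5eb4, 6425abf, 9a85426, 9c46d81, a93137f, a96fad0, e1ca2bd, ecc86ac}.
Ancestors of 43cc8b7: {0495b64, 2122eb5, 2653cbf, 43cc8b7, 56d5eb4, 6425abf, 9a85426, 9c46d81, a93137f, dd66b95, ecc86ac}.
Common ancestors: {2653cbf, 56d5eb4, 6425abf, 9a85426, 9c46d81, a93137f, ecc86ac}.
Among these, 56d5eb4 is not an ancestor of any other common ancestor — it is the merge base.

56d5eb4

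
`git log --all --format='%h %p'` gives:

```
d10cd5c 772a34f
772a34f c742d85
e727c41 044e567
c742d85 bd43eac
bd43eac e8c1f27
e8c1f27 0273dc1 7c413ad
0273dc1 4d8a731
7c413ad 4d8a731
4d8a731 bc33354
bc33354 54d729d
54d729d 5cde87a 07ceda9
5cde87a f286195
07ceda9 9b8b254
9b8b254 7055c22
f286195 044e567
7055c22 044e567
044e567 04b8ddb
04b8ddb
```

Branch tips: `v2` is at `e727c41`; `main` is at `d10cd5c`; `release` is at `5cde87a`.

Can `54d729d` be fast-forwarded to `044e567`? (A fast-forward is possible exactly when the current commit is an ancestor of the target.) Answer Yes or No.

A fast-forward from 54d729d to 044e567 is possible iff 54d729d is an ancestor of 044e567.
Ancestors of 044e567: {044e567, 04b8ddb}.
54d729d is not among them, so fast-forward is not possible.

No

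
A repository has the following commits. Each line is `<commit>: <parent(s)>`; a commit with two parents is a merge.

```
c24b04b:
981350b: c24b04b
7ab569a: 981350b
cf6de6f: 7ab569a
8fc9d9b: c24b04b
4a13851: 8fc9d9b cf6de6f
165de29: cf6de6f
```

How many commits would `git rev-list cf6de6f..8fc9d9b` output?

1

Reachable from 8fc9d9b: {8fc9d9b, c24b04b}.
Reachable from cf6de6f: {7ab569a, 981350b, c24b04b, cf6de6f}.
In 8fc9d9b's history but not cf6de6f's: {8fc9d9b} — 1 commit.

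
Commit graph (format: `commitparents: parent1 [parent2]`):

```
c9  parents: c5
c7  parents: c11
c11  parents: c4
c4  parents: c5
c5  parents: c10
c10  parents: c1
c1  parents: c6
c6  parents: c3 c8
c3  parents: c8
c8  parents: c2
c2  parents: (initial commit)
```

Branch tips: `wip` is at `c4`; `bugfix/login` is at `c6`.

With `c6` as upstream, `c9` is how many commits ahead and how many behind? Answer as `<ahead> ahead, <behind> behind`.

4 ahead, 0 behind

Reachable from c9: {c1, c10, c2, c3, c5, c6, c8, c9}.
Reachable from c6: {c2, c3, c6, c8}.
Only in c9's history (ahead): {c1, c10, c5, c9} — 4.
Only in c6's history (behind): {} — 0.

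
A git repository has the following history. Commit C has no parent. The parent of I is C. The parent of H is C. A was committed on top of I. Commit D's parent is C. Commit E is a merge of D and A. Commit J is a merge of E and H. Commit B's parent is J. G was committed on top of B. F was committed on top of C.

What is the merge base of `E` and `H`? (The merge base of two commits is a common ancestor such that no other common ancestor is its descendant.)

C

Ancestors of E: {A, C, D, E, I}.
Ancestors of H: {C, H}.
Common ancestors: {C}.
The only common ancestor is C, so it is the merge base.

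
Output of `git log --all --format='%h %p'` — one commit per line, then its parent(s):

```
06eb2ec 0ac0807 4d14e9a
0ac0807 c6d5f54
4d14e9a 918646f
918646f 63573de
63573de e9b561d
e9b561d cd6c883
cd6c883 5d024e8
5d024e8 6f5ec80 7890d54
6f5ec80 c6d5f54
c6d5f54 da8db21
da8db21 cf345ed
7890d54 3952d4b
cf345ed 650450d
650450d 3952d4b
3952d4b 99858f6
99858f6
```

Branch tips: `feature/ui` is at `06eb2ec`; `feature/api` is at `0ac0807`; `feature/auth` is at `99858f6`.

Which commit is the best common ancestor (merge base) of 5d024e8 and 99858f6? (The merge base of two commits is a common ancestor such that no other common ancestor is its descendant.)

99858f6

Ancestors of 5d024e8: {3952d4b, 5d024e8, 650450d, 6f5ec80, 7890d54, 99858f6, c6d5f54, cf345ed, da8db21}.
Ancestors of 99858f6: {99858f6}.
Common ancestors: {99858f6}.
The only common ancestor is 99858f6, so it is the merge base.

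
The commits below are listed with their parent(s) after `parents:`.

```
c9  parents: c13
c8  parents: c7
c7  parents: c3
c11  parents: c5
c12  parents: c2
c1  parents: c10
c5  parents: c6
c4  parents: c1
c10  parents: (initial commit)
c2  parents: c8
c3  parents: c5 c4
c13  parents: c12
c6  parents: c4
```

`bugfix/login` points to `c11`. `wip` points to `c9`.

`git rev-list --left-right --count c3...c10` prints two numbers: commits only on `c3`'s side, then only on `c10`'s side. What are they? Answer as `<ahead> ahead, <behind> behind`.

5 ahead, 0 behind

Reachable from c3: {c1, c10, c3, c4, c5, c6}.
Reachable from c10: {c10}.
Only in c3's history (ahead): {c1, c3, c4, c5, c6} — 5.
Only in c10's history (behind): {} — 0.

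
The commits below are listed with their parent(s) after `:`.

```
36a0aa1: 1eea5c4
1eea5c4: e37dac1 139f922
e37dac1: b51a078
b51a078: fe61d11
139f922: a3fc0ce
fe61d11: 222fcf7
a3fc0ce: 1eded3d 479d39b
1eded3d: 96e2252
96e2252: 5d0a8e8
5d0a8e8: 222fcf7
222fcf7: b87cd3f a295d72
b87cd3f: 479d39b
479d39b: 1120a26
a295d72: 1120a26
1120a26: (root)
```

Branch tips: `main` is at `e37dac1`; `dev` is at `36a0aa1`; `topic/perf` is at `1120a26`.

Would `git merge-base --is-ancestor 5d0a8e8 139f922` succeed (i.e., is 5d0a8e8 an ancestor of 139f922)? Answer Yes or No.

Ancestors of 139f922 (commits reachable by following parents): {1120a26, 139f922, 1eded3d, 222fcf7, 479d39b, 5d0a8e8, 96e2252, a295d72, a3fc0ce, b87cd3f}.
5d0a8e8 is in that set, so it is an ancestor of 139f922.

Yes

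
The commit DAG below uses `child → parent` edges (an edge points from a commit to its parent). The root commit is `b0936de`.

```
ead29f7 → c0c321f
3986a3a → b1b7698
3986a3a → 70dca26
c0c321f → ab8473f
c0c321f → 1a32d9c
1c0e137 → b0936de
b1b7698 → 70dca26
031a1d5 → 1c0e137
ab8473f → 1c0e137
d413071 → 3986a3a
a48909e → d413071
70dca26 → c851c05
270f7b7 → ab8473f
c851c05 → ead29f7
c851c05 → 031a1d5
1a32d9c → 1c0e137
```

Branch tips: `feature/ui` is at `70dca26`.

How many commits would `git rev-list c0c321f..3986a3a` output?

6

Reachable from 3986a3a: {031a1d5, 1a32d9c, 1c0e137, 3986a3a, 70dca26, ab8473f, b0936de, b1b7698, c0c321f, c851c05, ead29f7}.
Reachable from c0c321f: {1a32d9c, 1c0e137, ab8473f, b0936de, c0c321f}.
In 3986a3a's history but not c0c321f's: {031a1d5, 3986a3a, 70dca26, b1b7698, c851c05, ead29f7} — 6 commits.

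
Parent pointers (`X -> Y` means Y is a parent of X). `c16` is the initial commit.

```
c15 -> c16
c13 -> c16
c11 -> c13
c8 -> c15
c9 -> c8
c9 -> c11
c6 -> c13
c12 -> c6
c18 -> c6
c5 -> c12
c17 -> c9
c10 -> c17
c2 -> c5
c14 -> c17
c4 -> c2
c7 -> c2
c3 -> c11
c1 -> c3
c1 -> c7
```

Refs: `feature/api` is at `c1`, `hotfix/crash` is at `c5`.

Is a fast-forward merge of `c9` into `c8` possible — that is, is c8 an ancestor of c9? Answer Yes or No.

Yes

A fast-forward from c8 to c9 is possible iff c8 is an ancestor of c9.
Ancestors of c9: {c11, c13, c15, c16, c8, c9}.
c8 is among them, so fast-forward is possible.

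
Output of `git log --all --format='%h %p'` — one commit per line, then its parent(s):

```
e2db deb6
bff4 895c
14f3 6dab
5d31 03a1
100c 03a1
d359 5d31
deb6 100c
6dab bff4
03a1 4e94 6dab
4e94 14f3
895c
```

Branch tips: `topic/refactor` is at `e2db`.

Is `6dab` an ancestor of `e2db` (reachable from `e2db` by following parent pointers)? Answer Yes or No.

Yes

Ancestors of e2db (commits reachable by following parents): {03a1, 100c, 14f3, 4e94, 6dab, 895c, bff4, deb6, e2db}.
6dab is in that set, so it is an ancestor of e2db.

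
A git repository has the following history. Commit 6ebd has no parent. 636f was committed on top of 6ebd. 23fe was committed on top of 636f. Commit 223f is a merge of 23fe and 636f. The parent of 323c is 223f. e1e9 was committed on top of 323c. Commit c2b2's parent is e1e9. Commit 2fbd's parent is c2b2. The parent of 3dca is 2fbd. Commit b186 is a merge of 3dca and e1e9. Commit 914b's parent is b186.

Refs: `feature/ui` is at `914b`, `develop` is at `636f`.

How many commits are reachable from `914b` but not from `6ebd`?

Reachable from 914b: {223f, 23fe, 2fbd, 323c, 3dca, 636f, 6ebd, 914b, b186, c2b2, e1e9}.
Reachable from 6ebd: {6ebd}.
In 914b's history but not 6ebd's: {223f, 23fe, 2fbd, 323c, 3dca, 636f, 914b, b186, c2b2, e1e9} — 10 commits.

10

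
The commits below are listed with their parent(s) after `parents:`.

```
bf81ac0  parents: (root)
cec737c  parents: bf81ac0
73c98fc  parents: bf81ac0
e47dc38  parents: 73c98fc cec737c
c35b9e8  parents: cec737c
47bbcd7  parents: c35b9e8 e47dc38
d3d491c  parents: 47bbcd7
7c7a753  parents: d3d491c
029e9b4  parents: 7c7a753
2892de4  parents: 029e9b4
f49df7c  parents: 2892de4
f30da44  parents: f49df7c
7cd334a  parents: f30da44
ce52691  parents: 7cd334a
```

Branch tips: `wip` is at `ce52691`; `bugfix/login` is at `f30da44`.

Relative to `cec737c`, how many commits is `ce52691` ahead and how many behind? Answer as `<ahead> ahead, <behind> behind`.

Reachable from ce52691: {029e9b4, 2892de4, 47bbcd7, 73c98fc, 7c7a753, 7cd334a, bf81ac0, c35b9e8, ce52691, cec737c, d3d491c, e47dc38, f30da44, f49df7c}.
Reachable from cec737c: {bf81ac0, cec737c}.
Only in ce52691's history (ahead): {029e9b4, 2892de4, 47bbcd7, 73c98fc, 7c7a753, 7cd334a, c35b9e8, ce52691, d3d491c, e47dc38, f30da44, f49df7c} — 12.
Only in cec737c's history (behind): {} — 0.

12 ahead, 0 behind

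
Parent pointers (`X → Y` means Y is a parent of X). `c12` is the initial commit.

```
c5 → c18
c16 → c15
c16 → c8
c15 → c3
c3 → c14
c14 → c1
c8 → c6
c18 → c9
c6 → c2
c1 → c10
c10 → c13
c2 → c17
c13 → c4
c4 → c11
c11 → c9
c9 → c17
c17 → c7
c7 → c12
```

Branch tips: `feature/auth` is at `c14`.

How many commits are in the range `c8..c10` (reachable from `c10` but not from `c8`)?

5

Reachable from c10: {c10, c11, c12, c13, c17, c4, c7, c9}.
Reachable from c8: {c12, c17, c2, c6, c7, c8}.
In c10's history but not c8's: {c10, c11, c13, c4, c9} — 5 commits.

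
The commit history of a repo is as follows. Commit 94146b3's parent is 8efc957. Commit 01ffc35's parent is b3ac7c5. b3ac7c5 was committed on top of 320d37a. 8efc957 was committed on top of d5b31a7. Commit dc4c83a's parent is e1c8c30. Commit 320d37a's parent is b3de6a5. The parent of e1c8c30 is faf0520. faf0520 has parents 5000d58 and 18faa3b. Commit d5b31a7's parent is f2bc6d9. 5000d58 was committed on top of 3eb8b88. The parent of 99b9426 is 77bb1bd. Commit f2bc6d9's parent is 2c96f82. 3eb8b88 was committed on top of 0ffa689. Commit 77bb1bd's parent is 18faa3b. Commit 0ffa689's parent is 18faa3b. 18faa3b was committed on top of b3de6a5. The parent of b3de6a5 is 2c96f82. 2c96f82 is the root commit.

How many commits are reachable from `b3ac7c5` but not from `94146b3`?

3

Reachable from b3ac7c5: {2c96f82, 320d37a, b3ac7c5, b3de6a5}.
Reachable from 94146b3: {2c96f82, 8efc957, 94146b3, d5b31a7, f2bc6d9}.
In b3ac7c5's history but not 94146b3's: {320d37a, b3ac7c5, b3de6a5} — 3 commits.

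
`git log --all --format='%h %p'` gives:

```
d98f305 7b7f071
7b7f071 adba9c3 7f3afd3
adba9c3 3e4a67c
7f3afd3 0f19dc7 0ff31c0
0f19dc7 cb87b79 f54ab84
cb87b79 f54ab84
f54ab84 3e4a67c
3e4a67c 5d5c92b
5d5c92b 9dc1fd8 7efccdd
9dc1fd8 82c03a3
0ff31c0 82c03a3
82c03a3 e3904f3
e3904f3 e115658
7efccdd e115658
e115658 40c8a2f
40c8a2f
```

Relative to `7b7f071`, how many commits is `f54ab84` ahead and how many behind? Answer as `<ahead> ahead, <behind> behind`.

0 ahead, 6 behind

Reachable from f54ab84: {3e4a67c, 40c8a2f, 5d5c92b, 7efccdd, 82c03a3, 9dc1fd8, e115658, e3904f3, f54ab84}.
Reachable from 7b7f071: {0f19dc7, 0ff31c0, 3e4a67c, 40c8a2f, 5d5c92b, 7b7f071, 7efccdd, 7f3afd3, 82c03a3, 9dc1fd8, adba9c3, cb87b79, e115658, e3904f3, f54ab84}.
Only in f54ab84's history (ahead): {} — 0.
Only in 7b7f071's history (behind): {0f19dc7, 0ff31c0, 7b7f071, 7f3afd3, adba9c3, cb87b79} — 6.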